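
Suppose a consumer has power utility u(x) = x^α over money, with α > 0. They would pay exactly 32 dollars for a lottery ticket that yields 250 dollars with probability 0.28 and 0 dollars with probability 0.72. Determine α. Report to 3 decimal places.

α ≈ 0.619

The lottery's expected utility is 0.28·u(250) + 0.72·u(0) = 0.28·250^α (since u(0) = 0 for α > 0).
Equating: 32^α = 0.28·250^α, i.e. 0.1280^α = 0.28.
α = ln(0.28) / ln(32/250) = -1.272966/-2.055725 ≈ 0.619.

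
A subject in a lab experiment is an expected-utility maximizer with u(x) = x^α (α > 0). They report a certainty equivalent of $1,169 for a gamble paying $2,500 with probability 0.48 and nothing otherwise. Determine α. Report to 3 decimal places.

EU(lottery) = 0.48·2500^α + 0.52·0 = 0.48·2500^α.
Setting u(1169) equal to that: 1169^α = 0.48·2500^α ⇒ (1169/2500)^α = 0.48.
α = ln(0.48) / ln(1169/2500) = -0.733969/-0.760142 ≈ 0.966.

α ≈ 0.966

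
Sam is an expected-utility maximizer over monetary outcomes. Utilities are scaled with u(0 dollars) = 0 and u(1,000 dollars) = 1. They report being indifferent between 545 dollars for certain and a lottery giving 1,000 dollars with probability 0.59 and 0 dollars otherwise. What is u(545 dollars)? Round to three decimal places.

By the standard-gamble method, u(545 dollars) is just the indifference probability on the best outcome: 0.59.

0.590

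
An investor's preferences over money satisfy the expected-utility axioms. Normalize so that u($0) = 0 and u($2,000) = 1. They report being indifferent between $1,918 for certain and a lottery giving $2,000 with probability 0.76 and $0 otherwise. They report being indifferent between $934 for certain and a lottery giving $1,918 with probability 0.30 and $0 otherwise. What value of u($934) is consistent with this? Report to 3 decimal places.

The first gamble pins u($1,918): it must equal 0.76·1 + 0.24·0 = 0.76.
Chaining: u($934) = 0.30·0.76 + 0.70·0.00 = 0.2280.

0.228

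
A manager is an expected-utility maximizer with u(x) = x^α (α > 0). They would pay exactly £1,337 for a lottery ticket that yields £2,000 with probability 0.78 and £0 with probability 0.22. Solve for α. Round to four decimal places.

α ≈ 0.6170

EU(lottery) = 0.78·2000^α + 0.22·0 = 0.78·2000^α.
Indifference: 1337^α = 0.78·2000^α, so (1337/2000)^α = 0.78.
Take logs: α = ln 0.78 / ln(1337/2000) ≈ 0.616960.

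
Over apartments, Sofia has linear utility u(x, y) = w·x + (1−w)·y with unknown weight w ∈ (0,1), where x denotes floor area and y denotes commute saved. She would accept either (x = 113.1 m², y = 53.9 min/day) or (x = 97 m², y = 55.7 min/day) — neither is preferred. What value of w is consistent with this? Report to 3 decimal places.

Indifference: w·113.1 + (1−w)·53.9 = w·97 + (1−w)·55.7.
Rearranging, 16.1·w − 1.8·(1−w) = 0.
The marginal rate of substitution is 1.8/16.1, so w = 1.8/(16.1+1.8) = 0.101.

w = 0.101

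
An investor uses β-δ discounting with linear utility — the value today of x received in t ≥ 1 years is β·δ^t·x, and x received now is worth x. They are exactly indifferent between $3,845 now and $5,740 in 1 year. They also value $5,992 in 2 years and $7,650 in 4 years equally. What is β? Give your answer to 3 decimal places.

β ≈ 0.757

Both payoffs in the second observation are in the future, so β drops out: δ^2·5992 = δ^4·7650 ⇒ δ^2 = 5992/7650 = 0.78327, so δ = 0.88502.
The first indifference: 3845 = β·δ·5740, so β = 3845/(δ·5740) = 3845/(0.88502·5740) ≈ 0.757.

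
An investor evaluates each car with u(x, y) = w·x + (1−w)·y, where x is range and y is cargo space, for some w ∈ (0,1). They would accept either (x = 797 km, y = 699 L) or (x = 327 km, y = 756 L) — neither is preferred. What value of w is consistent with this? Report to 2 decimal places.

Indifference: w·797 + (1−w)·699 = w·327 + (1−w)·756.
Rearranging, 470·w − 57·(1−w) = 0.
Hence w = 57/(470+57) = 57/527 = 0.11.

w = 0.11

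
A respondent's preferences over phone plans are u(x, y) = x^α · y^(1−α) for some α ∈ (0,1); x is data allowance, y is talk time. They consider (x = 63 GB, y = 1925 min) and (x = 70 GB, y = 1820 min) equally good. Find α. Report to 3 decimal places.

The Cobb–Douglas utilities coincide, so 63^α·1925^(1−α) = 70^α·1820^(1−α).
Rearrange to (63/70)^α = (1820/1925)^(1−α) and take logs: α·-0.105361 = (1−α)·-0.056089.
Thus α·(-0.161450) = -0.056089, so α = -0.056089/-0.161450 ≈ 0.347.

α ≈ 0.347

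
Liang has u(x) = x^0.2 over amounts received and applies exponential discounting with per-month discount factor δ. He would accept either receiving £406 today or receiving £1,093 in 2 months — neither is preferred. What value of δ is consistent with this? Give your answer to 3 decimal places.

Equating discounted utilities: u(406) = δ^2·u(1093) ⇒ δ^2 = u(406)/u(1093).
With u(x) = x^0.2: δ^2 = 406^0.2/1093^0.2 = (406/1093)^0.2 = 0.82032.
Hence δ = (0.82032)^(1/2) = 0.90571.

δ ≈ 0.906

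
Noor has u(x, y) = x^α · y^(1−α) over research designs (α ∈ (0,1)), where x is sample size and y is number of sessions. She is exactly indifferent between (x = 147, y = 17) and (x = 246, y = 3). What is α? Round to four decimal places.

α ≈ 0.7711

Indifference: 147^α · 17^(1−α) = 246^α · 3^(1−α).
Taking logs: α·ln 147 + (1−α)·ln 17 = α·ln 246 + (1−α)·ln 3, i.e. α·-0.5148989 = (1−α)·-1.7346011.
With A = -0.5148989 and B = -1.7346011: α·A = (1−α)·B, so α = B/(A+B) = -1.7346011/-2.2495000 ≈ 0.7711.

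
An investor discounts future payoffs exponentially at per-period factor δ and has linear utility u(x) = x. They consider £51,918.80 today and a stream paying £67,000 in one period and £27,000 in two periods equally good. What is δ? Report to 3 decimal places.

The stream is worth 67000δ + 27000δ² today, so 67000δ + 27000δ² = 51918.80.
Rearranged: 27000δ² + 67000δ − 51918.80 = 0.
δ = (−67000 + √(67000² + 4·27000·51918.80)) / (2·27000) = (−67000 + √10096230400.00) / 54000 ≈ 0.620.

δ ≈ 0.620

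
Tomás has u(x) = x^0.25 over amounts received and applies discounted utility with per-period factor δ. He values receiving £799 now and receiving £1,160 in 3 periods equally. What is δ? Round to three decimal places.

Equating discounted utilities: u(799) = δ^3·u(1160) ⇒ δ^3 = u(799)/u(1160).
With u(x) = x^0.25: δ^3 = 799^0.25/1160^0.25 = (799/1160)^0.25 = 0.91101.
Taking the cube root: δ = 0.91101^(1/3) ≈ 0.969.

δ ≈ 0.969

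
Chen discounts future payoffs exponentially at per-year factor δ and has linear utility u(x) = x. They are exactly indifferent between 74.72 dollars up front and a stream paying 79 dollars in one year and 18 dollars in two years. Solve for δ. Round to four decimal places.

Equating present values: 74.72 = 79δ + 18δ².
That is, 18δ² + 79δ − 74.72 = 0, a quadratic in δ.
By the quadratic formula (taking the positive root), δ = (−79 + √11620.84) / 36 ≈ 0.8000.

δ ≈ 0.8000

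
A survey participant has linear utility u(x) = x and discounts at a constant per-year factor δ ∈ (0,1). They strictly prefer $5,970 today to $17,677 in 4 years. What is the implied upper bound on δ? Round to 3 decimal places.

δ < 0.762

Under u(x) = x this choice says 5970 > δ^4·17677.
Dividing by 17677: δ^4 < 0.33773. Both sides are positive, so the 4th root keeps the direction.
δ < 0.33773^(1/4) = 0.762.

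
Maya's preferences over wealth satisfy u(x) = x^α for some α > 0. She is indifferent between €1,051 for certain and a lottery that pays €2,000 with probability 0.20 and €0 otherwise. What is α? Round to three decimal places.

The lottery's expected utility is 0.20·u(2000) + 0.80·u(0) = 0.20·2000^α (since u(0) = 0 for α > 0).
Setting u(1051) equal to that: 1051^α = 0.20·2000^α ⇒ (1051/2000)^α = 0.20.
α = ln(0.20) / ln(1051/2000) = -1.609438/-0.643405 ≈ 2.501.

α ≈ 2.501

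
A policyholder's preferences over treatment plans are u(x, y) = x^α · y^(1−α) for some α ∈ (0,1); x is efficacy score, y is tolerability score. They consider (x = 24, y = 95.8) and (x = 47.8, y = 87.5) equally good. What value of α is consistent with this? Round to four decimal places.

α ≈ 0.1162

Indifference: 24^α · 95.8^(1−α) = 47.8^α · 87.5^(1−α).
Taking logs: α·ln 24 + (1−α)·ln 95.8 = α·ln 47.8 + (1−α)·ln 87.5, i.e. α·-0.6889718 = (1−α)·-0.0906239.
With A = -0.6889718 and B = -0.0906239: α·A = (1−α)·B, so α = B/(A+B) = -0.0906239/-0.7795957 ≈ 0.1162.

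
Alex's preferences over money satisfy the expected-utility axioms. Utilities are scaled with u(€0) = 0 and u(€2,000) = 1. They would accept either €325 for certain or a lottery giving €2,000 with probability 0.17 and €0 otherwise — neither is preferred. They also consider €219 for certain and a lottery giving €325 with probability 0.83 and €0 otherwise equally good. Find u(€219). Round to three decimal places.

From the first indifference, u(€325) = 0.17·u(€2,000) + 0.83·u(€0) = 0.17·1 + 0.83·0 = 0.17.
Chaining: u(€219) = 0.83·0.17 + 0.17·0.00 = 0.1411.

0.141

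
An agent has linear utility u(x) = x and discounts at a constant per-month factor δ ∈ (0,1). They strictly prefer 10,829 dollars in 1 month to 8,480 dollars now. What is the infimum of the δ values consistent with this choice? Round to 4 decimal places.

Under u(x) = x this choice says 8480 < δ·10829.
Dividing through by 10829 gives δ > 0.78308.

δ > 0.7831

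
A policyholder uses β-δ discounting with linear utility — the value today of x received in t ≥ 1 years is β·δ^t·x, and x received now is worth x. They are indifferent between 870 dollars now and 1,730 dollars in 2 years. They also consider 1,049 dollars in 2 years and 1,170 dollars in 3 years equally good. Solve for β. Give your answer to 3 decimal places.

Both payoffs in the second observation are in the future, so β drops out: δ^2·1049 = δ^3·1170 ⇒ δ = 1049/1170 = 0.89658.
The first indifference: 870 = β·δ^2·1730, so β = 870/(δ^2·1730) = 870/(0.80386·1730) ≈ 0.626.

β ≈ 0.626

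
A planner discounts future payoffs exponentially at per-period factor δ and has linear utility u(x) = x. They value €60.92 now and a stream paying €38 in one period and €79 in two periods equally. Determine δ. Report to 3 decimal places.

The stream is worth 38δ + 79δ² today, so 38δ + 79δ² = 60.92.
So 79δ² + 38δ − 60.92 = 0.
By the quadratic formula (taking the positive root), δ = (−38 + √20694.72) / 158 ≈ 0.670.

δ ≈ 0.670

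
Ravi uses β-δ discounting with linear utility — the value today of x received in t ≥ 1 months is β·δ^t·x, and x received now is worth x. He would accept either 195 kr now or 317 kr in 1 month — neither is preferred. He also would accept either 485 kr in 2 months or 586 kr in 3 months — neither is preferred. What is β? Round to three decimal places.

β ≈ 0.743

From the later pair, β·δ^2·485 = β·δ^3·586; dividing through, δ = 485/586 = 0.82765.
Now use the now-vs-future pair: 195 = β·δ·317 gives β = 195/(0.82765·317) ≈ 0.743.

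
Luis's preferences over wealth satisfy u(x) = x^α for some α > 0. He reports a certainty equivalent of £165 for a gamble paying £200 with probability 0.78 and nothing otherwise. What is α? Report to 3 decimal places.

α ≈ 1.292

The lottery's expected utility is 0.78·u(200) + 0.22·u(0) = 0.78·200^α (since u(0) = 0 for α > 0).
Equating: 165^α = 0.78·200^α, i.e. 0.8250^α = 0.78.
Taking logs: α·ln(165/200) = ln(0.78), so α = -0.248461 / -0.192372 ≈ 1.292.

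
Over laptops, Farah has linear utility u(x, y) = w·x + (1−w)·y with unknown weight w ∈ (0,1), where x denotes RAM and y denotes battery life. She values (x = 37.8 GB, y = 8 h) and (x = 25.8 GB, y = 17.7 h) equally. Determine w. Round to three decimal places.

w = 0.447

Equating utilities: w·37.8 + (1−w)·8 = w·25.8 + (1−w)·17.7.
Collecting terms: w·12 = (1−w)·9.7.
Hence w = 9.7/(12+9.7) = 9.7/21.7 = 0.447.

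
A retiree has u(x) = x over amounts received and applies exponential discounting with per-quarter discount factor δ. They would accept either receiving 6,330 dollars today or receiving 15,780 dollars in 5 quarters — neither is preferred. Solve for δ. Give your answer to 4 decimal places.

Equating discounted utilities: u(6330) = δ^5·u(15780) ⇒ δ^5 = u(6330)/u(15780).
With u(x) = x: δ^5 = 6330/15780 = 0.40114.
Hence δ = (0.40114)^(1/5) = 0.833028.

δ ≈ 0.8330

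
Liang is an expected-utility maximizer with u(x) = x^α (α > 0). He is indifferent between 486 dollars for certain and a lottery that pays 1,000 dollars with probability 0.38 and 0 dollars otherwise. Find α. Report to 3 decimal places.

α ≈ 1.341

EU(lottery) = 0.38·1000^α + 0.62·0 = 0.38·1000^α.
Indifference: 486^α = 0.38·1000^α, so (486/1000)^α = 0.38.
α = ln(0.38) / ln(486/1000) = -0.967584/-0.721547 ≈ 1.341.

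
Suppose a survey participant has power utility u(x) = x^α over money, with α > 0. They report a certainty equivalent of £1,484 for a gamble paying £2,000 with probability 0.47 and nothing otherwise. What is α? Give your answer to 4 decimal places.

EU(lottery) = 0.47·2000^α + 0.53·0 = 0.47·2000^α.
Indifference: 1484^α = 0.47·2000^α, so (1484/2000)^α = 0.47.
α = ln(0.47) / ln(1484/2000) = -0.7550226/-0.2984060 ≈ 2.5302.

α ≈ 2.5302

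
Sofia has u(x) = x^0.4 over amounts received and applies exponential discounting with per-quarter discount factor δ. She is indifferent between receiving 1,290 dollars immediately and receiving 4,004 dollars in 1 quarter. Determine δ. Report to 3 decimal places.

δ ≈ 0.636

Indifference means u(1290) = δ · u(4004), so δ = u(1290)/u(4004).
Since u(x) = x^0.4, δ = (1290/4004)^0.4 = 0.32218^0.4 = 0.63568.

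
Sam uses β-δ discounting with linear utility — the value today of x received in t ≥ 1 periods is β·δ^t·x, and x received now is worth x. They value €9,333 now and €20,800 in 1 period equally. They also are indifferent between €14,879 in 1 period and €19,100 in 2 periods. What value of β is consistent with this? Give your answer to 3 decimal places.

The second indifference involves only future payoffs, so β cancels: β·δ^1·14879 = β·δ^2·19100, giving δ = 14879/19100 = 0.77901.
Substituting δ into 9333 = β·δ·20800: β = 9333/(16203.309) ≈ 0.576.

β ≈ 0.576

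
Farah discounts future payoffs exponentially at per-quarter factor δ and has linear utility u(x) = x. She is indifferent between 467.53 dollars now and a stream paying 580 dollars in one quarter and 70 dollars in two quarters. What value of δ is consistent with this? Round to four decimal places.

Present value of the stream is 580·δ + 70·δ². Indifference gives 580δ + 70δ² = 467.53.
Rearranged: 70δ² + 580δ − 467.53 = 0.
By the quadratic formula (taking the positive root), δ = (−580 + √467308.40) / 140 ≈ 0.7400.

δ ≈ 0.7400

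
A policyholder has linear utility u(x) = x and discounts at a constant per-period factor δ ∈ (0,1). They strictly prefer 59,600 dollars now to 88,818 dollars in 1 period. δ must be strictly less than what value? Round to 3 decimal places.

Comparing present values: 59600 > δ·88818.
So δ < 59600/88818 = 0.67104.

δ < 0.671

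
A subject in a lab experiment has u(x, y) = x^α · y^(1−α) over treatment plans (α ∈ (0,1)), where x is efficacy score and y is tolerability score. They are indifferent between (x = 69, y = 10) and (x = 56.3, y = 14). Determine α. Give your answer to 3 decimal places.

Set the two utilities equal: 69^α·10^(1−α) = 56.3^α·14^(1−α).
Rearrange to (69/56.3)^α = (14/10)^(1−α) and take logs: α·0.203412 = (1−α)·0.336472.
So α/(1−α) = (0.336472)/(0.203412) = 1.654140, and α = 1.654140/2.654140 ≈ 0.623.

α ≈ 0.623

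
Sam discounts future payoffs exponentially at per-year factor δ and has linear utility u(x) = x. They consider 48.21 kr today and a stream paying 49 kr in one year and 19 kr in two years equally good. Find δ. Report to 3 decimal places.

Present value of the stream is 49·δ + 19·δ². Indifference gives 49δ + 19δ² = 48.21.
That is, 19δ² + 49δ − 48.21 = 0, a quadratic in δ.
The positive root is δ = [−49 + √(49² + 4·19·48.21)] / (2·19) = (−49 + 77.878)/38 ≈ 0.760.

δ ≈ 0.760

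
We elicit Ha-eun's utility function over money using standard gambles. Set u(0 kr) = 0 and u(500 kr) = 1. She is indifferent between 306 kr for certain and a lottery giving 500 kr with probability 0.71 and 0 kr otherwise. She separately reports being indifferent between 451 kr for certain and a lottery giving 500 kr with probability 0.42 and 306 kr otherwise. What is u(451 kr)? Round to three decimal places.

0.832

First, u(306 kr) = 0.71·u(500 kr) + 0.29·u(0 kr) = 0.71.
The second indifference gives u(451 kr) = 0.42·u(500 kr) + 0.58·u(306 kr) = 0.42·1.00 + 0.58·0.71 = 0.8318.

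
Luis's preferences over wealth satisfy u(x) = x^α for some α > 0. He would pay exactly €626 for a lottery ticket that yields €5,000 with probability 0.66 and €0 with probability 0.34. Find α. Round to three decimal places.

α ≈ 0.200

The lottery's expected utility is 0.66·u(5000) + 0.34·u(0) = 0.66·5000^α (since u(0) = 0 for α > 0).
Indifference: 626^α = 0.66·5000^α, so (626/5000)^α = 0.66.
Take logs: α = ln 0.66 / ln(626/5000) ≈ 0.19997.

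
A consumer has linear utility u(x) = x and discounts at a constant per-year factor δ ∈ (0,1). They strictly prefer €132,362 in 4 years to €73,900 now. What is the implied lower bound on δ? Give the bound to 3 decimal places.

δ > 0.864

The preference means 73900 < δ^4·132362.
So δ^4 > 73900/132362 = 0.55832; taking the 4th root of both positive sides preserves the inequality.
δ > (73900/132362)^(1/4) ≈ 0.864.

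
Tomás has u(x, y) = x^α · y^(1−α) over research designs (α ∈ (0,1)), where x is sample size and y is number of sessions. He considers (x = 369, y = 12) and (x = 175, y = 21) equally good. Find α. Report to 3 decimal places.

The Cobb–Douglas utilities coincide, so 369^α·12^(1−α) = 175^α·21^(1−α).
Taking logs: α·ln 369 + (1−α)·ln 12 = α·ln 175 + (1−α)·ln 21, i.e. α·0.746011 = (1−α)·0.559616.
Thus α·(1.305627) = 0.559616, so α = 0.559616/1.305627 ≈ 0.429.

α ≈ 0.429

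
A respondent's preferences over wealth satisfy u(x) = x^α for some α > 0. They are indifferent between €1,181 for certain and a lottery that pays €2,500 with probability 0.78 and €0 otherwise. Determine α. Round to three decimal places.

α ≈ 0.331

EU(lottery) = 0.78·2500^α + 0.22·0 = 0.78·2500^α.
Indifference: 1181^α = 0.78·2500^α, so (1181/2500)^α = 0.78.
Taking logs: α·ln(1181/2500) = ln(0.78), so α = -0.248461 / -0.749929 ≈ 0.331.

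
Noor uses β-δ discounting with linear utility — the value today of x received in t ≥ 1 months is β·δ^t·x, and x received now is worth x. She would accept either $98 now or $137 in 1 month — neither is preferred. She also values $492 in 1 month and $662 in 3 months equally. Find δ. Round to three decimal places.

The second indifference involves only future payoffs, so β cancels: β·δ^1·492 = β·δ^3·662, giving δ^2 = 492/662 = 0.74320, so δ = 0.86209.

δ ≈ 0.862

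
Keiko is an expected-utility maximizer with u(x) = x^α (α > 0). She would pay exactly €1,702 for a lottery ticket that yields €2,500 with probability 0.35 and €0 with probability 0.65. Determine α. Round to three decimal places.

α ≈ 2.730

Since u(0) = 0, the lottery's EU is 0.35·2500^α.
Setting u(1702) equal to that: 1702^α = 0.35·2500^α ⇒ (1702/2500)^α = 0.35.
Take logs: α = ln 0.35 / ln(1702/2500) ≈ 2.73045.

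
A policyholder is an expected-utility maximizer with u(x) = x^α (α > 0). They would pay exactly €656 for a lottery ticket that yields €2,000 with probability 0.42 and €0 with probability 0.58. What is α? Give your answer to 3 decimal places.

α ≈ 0.778

Since u(0) = 0, the lottery's EU is 0.42·2000^α.
Equating: 656^α = 0.42·2000^α, i.e. 0.3280^α = 0.42.
α = ln(0.42) / ln(656/2000) = -0.867501/-1.114742 ≈ 0.778.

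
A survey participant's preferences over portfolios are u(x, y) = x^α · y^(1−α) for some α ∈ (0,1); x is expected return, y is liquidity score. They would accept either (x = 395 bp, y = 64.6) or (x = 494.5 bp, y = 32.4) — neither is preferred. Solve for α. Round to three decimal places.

The Cobb–Douglas utilities coincide, so 395^α·64.6^(1−α) = 494.5^α·32.4^(1−α).
(395/494.5)^α = (32.4/64.6)^(1−α); take logs: α·ln(395/494.5) = (1−α)·ln(32.4/64.6), i.e. α·-0.224661 = (1−α)·-0.690056.
Thus α·(-0.914717) = -0.690056, so α = -0.690056/-0.914717 ≈ 0.754.

α ≈ 0.754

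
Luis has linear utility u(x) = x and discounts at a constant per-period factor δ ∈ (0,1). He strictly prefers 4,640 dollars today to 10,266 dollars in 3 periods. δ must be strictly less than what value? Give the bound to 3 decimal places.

δ < 0.767

The preference means 4640 > δ^3·10266.
Hence δ^3 < 4640/10266 = 0.45198, and x ↦ x^(1/3) is increasing on (0,∞).
δ < (4640/10266)^(1/3) ≈ 0.767.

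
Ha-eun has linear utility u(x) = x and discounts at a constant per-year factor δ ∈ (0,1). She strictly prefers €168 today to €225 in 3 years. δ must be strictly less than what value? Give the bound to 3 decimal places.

δ < 0.907

Under u(x) = x this choice says 168 > δ^3·225.
So δ^3 < 168/225 = 0.74667; taking the cube root of both positive sides preserves the inequality.
δ < 0.74667^(1/3) = 0.907.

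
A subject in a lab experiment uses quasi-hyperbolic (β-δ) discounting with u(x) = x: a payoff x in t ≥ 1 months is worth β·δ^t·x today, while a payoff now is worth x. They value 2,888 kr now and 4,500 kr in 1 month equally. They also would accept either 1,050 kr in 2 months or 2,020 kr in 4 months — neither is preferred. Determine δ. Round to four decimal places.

δ ≈ 0.7210

Both payoffs in the second observation are in the future, so β drops out: δ^2·1050 = δ^4·2020 ⇒ δ^2 = 1050/2020 = 0.51980, so δ = 0.72097.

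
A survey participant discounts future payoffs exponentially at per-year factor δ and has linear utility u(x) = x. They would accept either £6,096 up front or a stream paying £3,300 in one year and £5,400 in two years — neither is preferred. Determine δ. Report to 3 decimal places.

Equating present values: 6096 = 3300δ + 5400δ².
That is, 5400δ² + 3300δ − 6096 = 0, a quadratic in δ.
By the quadratic formula (taking the positive root), δ = (−3300 + √142563600.00) / 10800 ≈ 0.800.

δ ≈ 0.800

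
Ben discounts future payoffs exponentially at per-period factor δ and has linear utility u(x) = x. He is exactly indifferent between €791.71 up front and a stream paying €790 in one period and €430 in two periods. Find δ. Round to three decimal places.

δ ≈ 0.720

Equating present values: 791.71 = 790δ + 430δ².
So 430δ² + 790δ − 791.71 = 0.
By the quadratic formula (taking the positive root), δ = (−790 + √1985841.20) / 860 ≈ 0.720.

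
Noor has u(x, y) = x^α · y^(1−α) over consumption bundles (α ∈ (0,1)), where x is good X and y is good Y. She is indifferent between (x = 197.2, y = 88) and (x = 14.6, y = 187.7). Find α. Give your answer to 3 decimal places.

Indifference: 197.2^α · 88^(1−α) = 14.6^α · 187.7^(1−α).
Taking logs: α·ln 197.2 + (1−α)·ln 88 = α·ln 14.6 + (1−α)·ln 187.7, i.e. α·2.603197 = (1−α)·0.757508.
So α/(1−α) = (0.757508)/(2.603197) = 0.290991, and α = 0.290991/1.290991 ≈ 0.225.

α ≈ 0.225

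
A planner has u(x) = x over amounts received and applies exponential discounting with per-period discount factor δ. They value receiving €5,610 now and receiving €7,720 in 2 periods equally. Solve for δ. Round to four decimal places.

Indifference means u(5610) = δ^2 · u(7720), so δ^2 = u(5610)/u(7720).
With u(x) = x: δ^2 = 5610/7720 = 0.72668.
Taking the square root: δ = 0.72668^(1/2) ≈ 0.8525.

δ ≈ 0.8525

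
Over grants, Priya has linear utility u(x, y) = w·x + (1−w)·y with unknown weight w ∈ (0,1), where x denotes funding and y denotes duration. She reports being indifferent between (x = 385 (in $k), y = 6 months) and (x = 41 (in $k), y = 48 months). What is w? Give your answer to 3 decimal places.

u(385,6) = u(41,48) means w·385 + (1−w)·6 = w·41 + (1−w)·48.
w·(385−41) = (1−w)·(48−6), i.e. w·344 = (1−w)·42.
So w/(1−w) = 42/344 = 0.1221, giving w = 42/(344+42) = 0.109.

w = 0.109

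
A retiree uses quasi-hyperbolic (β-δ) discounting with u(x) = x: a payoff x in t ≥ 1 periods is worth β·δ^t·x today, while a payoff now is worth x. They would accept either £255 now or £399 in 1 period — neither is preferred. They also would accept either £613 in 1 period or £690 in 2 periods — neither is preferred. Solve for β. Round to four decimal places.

β ≈ 0.7194

The second indifference involves only future payoffs, so β cancels: β·δ^1·613 = β·δ^2·690, giving δ = 613/690 = 0.88841.
Substituting δ into 255 = β·δ·399: β = 255/(354.474) ≈ 0.7194.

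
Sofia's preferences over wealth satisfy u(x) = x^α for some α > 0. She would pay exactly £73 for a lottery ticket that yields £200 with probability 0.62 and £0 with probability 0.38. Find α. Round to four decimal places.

α ≈ 0.4743

Since u(0) = 0, the lottery's EU is 0.62·200^α.
Indifference: 73^α = 0.62·200^α, so (73/200)^α = 0.62.
α = ln(0.62) / ln(73/200) = -0.4780358/-1.0078579 ≈ 0.4743.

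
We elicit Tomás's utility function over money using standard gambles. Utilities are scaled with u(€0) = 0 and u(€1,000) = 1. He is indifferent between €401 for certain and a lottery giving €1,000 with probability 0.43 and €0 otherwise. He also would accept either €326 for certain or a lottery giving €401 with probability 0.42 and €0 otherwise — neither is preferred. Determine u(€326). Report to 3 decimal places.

The first gamble pins u(€401): it must equal 0.43·1 + 0.57·0 = 0.43.
The second indifference gives u(€326) = 0.42·u(€401) + 0.58·u(€0) = 0.42·0.43 + 0.58·0.00 = 0.1806.

0.181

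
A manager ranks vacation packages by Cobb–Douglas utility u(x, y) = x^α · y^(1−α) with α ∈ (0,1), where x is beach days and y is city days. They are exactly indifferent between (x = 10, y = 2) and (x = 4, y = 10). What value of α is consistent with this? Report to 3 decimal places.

Indifference: 10^α · 2^(1−α) = 4^α · 10^(1−α).
Rearrange to (10/4)^α = (10/2)^(1−α) and take logs: α·0.916291 = (1−α)·1.609438.
So α/(1−α) = (1.609438)/(0.916291) = 1.756470, and α = 1.756470/2.756470 ≈ 0.637.

α ≈ 0.637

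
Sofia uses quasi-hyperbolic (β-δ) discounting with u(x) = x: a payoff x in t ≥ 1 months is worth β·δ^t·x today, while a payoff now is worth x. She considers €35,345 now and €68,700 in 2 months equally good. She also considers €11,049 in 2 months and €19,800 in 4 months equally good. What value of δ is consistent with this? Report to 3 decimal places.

The second indifference involves only future payoffs, so β cancels: β·δ^2·11049 = β·δ^4·19800, giving δ^2 = 11049/19800 = 0.55803, so δ = 0.74701.

δ ≈ 0.747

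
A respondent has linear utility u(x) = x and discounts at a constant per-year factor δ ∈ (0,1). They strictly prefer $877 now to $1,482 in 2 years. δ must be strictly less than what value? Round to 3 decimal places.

Under u(x) = x this choice says 877 > δ^2·1482.
So δ^2 < 877/1482 = 0.59177; taking the square root of both positive sides preserves the inequality.
δ < (877/1482)^(1/2) ≈ 0.769.

δ < 0.769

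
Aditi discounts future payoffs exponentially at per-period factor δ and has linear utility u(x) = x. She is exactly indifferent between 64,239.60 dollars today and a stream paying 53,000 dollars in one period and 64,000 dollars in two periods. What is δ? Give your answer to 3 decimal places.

Equating present values: 64239.60 = 53000δ + 64000δ².
Rearranged: 64000δ² + 53000δ − 64239.60 = 0.
δ = (−53000 + √(53000² + 4·64000·64239.60)) / (2·64000) = (−53000 + √19254337600.00) / 128000 ≈ 0.670.

δ ≈ 0.670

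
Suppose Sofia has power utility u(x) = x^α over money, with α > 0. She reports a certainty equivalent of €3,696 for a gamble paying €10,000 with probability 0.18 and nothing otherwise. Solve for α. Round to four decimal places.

EU(lottery) = 0.18·10000^α + 0.82·0 = 0.18·10000^α.
Indifference: 3696^α = 0.18·10000^α, so (3696/10000)^α = 0.18.
Take logs: α = ln 0.18 / ln(3696/10000) ≈ 1.722837.

α ≈ 1.7228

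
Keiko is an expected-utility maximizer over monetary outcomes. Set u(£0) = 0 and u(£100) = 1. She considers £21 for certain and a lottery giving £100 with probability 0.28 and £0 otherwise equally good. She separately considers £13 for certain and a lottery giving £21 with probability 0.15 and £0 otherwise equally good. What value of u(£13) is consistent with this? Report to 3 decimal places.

0.042

The first gamble pins u(£21): it must equal 0.28·1 + 0.72·0 = 0.28.
The second indifference gives u(£13) = 0.15·u(£21) + 0.85·u(£0) = 0.15·0.28 + 0.85·0.00 = 0.0420.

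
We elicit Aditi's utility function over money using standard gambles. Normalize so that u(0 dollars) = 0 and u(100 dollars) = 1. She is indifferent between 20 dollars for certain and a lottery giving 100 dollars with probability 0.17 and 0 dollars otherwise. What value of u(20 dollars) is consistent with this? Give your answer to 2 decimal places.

u(20 dollars) equals the lottery's expected utility: 0.17·1 + 0.83·0 = 0.17.

0.17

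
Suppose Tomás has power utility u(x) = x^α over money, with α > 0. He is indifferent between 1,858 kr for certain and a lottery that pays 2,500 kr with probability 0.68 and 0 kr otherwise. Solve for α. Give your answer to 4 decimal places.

α ≈ 1.2994

Since u(0) = 0, the lottery's EU is 0.68·2500^α.
Equating: 1858^α = 0.68·2500^α, i.e. 0.7432^α = 0.68.
Take logs: α = ln 0.68 / ln(1858/2500) ≈ 1.299445.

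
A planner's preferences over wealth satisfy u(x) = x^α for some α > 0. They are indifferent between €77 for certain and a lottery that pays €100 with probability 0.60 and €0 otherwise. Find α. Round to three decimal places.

α ≈ 1.954

Since u(0) = 0, the lottery's EU is 0.60·100^α.
Equating: 77^α = 0.60·100^α, i.e. 0.7700^α = 0.60.
Taking logs: α·ln(77/100) = ln(0.60), so α = -0.510826 / -0.261365 ≈ 1.954.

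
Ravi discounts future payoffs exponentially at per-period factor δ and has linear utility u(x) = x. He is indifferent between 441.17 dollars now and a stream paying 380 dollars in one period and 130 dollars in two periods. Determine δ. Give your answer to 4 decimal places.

Present value of the stream is 380·δ + 130·δ². Indifference gives 380δ + 130δ² = 441.17.
That is, 130δ² + 380δ − 441.17 = 0, a quadratic in δ.
The positive root is δ = [−380 + √(380² + 4·130·441.17)] / (2·130) = (−380 + 611.399)/260 ≈ 0.8900.

δ ≈ 0.8900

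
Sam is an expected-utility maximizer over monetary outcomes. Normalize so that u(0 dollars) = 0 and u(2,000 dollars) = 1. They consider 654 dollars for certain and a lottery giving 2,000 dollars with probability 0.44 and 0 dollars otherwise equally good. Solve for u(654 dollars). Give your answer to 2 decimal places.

The indifference gives u(654 dollars) = 0.44·u(2,000 dollars) + 0.56·u(0 dollars) = 0.44·1 + 0.56·0 = 0.44.

0.44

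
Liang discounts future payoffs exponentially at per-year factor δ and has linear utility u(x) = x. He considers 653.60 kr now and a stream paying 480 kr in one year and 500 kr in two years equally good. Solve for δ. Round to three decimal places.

δ ≈ 0.760

Equating present values: 653.60 = 480δ + 500δ².
So 500δ² + 480δ − 653.60 = 0.
By the quadratic formula (taking the positive root), δ = (−480 + √1537600.00) / 1000 ≈ 0.760.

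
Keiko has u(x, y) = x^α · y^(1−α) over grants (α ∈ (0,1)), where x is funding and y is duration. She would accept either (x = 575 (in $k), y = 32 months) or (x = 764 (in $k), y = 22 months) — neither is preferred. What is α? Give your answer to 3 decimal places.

Set the two utilities equal: 575^α·32^(1−α) = 764^α·22^(1−α).
(575/764)^α = (22/32)^(1−α); take logs: α·ln(575/764) = (1−α)·ln(22/32), i.e. α·-0.284198 = (1−α)·-0.374693.
Thus α·(-0.658891) = -0.374693, so α = -0.374693/-0.658891 ≈ 0.569.

α ≈ 0.569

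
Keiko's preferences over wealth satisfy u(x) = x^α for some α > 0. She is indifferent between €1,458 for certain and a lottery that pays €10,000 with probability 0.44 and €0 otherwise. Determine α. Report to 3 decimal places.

α ≈ 0.426

The lottery's expected utility is 0.44·u(10000) + 0.56·u(0) = 0.44·10000^α (since u(0) = 0 for α > 0).
Setting u(1458) equal to that: 1458^α = 0.44·10000^α ⇒ (1458/10000)^α = 0.44.
Taking logs: α·ln(1458/10000) = ln(0.44), so α = -0.820981 / -1.925519 ≈ 0.426.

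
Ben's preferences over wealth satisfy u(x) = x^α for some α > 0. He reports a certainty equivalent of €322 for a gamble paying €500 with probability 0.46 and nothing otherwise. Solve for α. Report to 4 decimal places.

The lottery's expected utility is 0.46·u(500) + 0.54·u(0) = 0.46·500^α (since u(0) = 0 for α > 0).
Indifference: 322^α = 0.46·500^α, so (322/500)^α = 0.46.
α = ln(0.46) / ln(322/500) = -0.7765288/-0.4400566 ≈ 1.7646.

α ≈ 1.7646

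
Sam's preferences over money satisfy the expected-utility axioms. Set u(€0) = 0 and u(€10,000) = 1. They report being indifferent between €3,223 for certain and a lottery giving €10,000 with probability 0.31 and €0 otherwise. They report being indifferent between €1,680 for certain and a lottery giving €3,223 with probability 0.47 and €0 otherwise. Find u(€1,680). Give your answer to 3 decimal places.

From the first indifference, u(€3,223) = 0.31·u(€10,000) + 0.69·u(€0) = 0.31·1 + 0.69·0 = 0.31.
The second indifference gives u(€1,680) = 0.47·u(€3,223) + 0.53·u(€0) = 0.47·0.31 + 0.53·0.00 = 0.1457.

0.146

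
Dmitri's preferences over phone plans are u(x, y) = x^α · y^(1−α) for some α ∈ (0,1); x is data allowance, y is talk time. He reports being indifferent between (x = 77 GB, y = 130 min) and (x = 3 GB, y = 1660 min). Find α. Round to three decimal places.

α ≈ 0.440

Indifference: 77^α · 130^(1−α) = 3^α · 1660^(1−α).
Taking logs: α·ln 77 + (1−α)·ln 130 = α·ln 3 + (1−α)·ln 1660, i.e. α·3.245193 = (1−α)·2.547038.
Thus α·(5.792231) = 2.547038, so α = 2.547038/5.792231 ≈ 0.440.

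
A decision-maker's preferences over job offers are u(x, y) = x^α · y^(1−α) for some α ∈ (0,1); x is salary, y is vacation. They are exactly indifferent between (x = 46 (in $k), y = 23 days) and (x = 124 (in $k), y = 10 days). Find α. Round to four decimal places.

α ≈ 0.4565

Set the two utilities equal: 46^α·23^(1−α) = 124^α·10^(1−α).
(46/124)^α = (10/23)^(1−α); take logs: α·ln(46/124) = (1−α)·ln(10/23), i.e. α·-0.9916402 = (1−α)·-0.8329091.
Thus α·(-1.8245493) = -0.8329091, so α = -0.8329091/-1.8245493 ≈ 0.4565.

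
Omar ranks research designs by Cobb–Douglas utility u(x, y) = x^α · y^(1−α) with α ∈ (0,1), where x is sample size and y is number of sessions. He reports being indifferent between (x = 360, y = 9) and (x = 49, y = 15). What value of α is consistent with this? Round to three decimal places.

α ≈ 0.204

The Cobb–Douglas utilities coincide, so 360^α·9^(1−α) = 49^α·15^(1−α).
Rearrange to (360/49)^α = (15/9)^(1−α) and take logs: α·1.994284 = (1−α)·0.510826.
With A = 1.994284 and B = 0.510826: α·A = (1−α)·B, so α = B/(A+B) = 0.510826/2.505110 ≈ 0.204.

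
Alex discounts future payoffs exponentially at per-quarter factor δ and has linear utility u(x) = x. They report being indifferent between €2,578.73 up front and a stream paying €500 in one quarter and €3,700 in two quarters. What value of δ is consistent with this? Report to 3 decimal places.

Present value of the stream is 500·δ + 3700·δ². Indifference gives 500δ + 3700δ² = 2578.73.
That is, 3700δ² + 500δ − 2578.73 = 0, a quadratic in δ.
δ = (−500 + √(500² + 4·3700·2578.73)) / (2·3700) = (−500 + √38415204.00) / 7400 ≈ 0.770.

δ ≈ 0.770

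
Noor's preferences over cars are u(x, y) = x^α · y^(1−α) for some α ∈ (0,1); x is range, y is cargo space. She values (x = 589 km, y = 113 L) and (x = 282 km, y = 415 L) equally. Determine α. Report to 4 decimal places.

α ≈ 0.6385

Indifference: 589^α · 113^(1−α) = 282^α · 415^(1−α).
(589/282)^α = (415/113)^(1−α); take logs: α·ln(589/282) = (1−α)·ln(415/113), i.e. α·0.7365191 = (1−α)·1.3008907.
Thus α·(2.0374098) = 1.3008907, so α = 1.3008907/2.0374098 ≈ 0.6385.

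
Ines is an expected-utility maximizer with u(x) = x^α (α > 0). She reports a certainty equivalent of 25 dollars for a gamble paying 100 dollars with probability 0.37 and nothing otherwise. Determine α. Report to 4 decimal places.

α ≈ 0.7172

The lottery's expected utility is 0.37·u(100) + 0.63·u(0) = 0.37·100^α (since u(0) = 0 for α > 0).
Indifference: 25^α = 0.37·100^α, so (25/100)^α = 0.37.
Taking logs: α·ln(25/100) = ln(0.37), so α = -0.9942523 / -1.3862944 ≈ 0.7172.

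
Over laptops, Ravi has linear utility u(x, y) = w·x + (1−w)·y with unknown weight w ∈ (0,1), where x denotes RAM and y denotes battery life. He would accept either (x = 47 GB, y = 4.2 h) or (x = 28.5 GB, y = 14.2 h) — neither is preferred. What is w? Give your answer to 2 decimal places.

w = 0.35

u(47,4.2) = u(28.5,14.2) means w·47 + (1−w)·4.2 = w·28.5 + (1−w)·14.2.
Rearranging, 18.5·w − 10·(1−w) = 0.
Hence w = 10/(18.5+10) = 10/28.5 = 0.35.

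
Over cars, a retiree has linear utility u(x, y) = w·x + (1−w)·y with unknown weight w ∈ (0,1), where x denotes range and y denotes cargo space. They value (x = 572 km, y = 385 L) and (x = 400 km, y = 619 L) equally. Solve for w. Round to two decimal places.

w = 0.58

Equating utilities: w·572 + (1−w)·385 = w·400 + (1−w)·619.
w·(572−400) = (1−w)·(619−385), i.e. w·172 = (1−w)·234.
The marginal rate of substitution is 234/172, so w = 234/(172+234) = 0.58.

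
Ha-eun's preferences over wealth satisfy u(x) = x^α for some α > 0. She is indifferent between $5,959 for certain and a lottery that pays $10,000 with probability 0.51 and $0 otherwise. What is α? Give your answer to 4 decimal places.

α ≈ 1.3007

The lottery's expected utility is 0.51·u(10000) + 0.49·u(0) = 0.51·10000^α (since u(0) = 0 for α > 0).
Indifference: 5959^α = 0.51·10000^α, so (5959/10000)^α = 0.51.
Take logs: α = ln 0.51 / ln(5959/10000) ≈ 1.300690.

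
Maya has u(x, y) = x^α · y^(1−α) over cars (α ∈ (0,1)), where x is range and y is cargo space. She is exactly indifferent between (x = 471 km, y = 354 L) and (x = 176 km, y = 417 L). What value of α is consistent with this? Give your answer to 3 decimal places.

α ≈ 0.143

Indifference: 471^α · 354^(1−α) = 176^α · 417^(1−α).
(471/176)^α = (417/354)^(1−α); take logs: α·ln(471/176) = (1−α)·ln(417/354), i.e. α·0.984374 = (1−α)·0.163789.
With A = 0.984374 and B = 0.163789: α·A = (1−α)·B, so α = B/(A+B) = 0.163789/1.148163 ≈ 0.143.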